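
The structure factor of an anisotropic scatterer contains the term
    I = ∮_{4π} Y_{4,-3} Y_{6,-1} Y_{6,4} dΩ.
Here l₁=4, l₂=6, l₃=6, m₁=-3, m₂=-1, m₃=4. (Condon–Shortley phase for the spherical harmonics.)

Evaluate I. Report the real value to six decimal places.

-0.154578

Checks pass: Σm=0; 16 even; l₃=6∈[2,10].
(2·4+1)(2·6+1)(2·6+1) = 1521
Δ: 4! 4! 8! / 17! → 1/15315300
sum: t=0:+1/829440 t=1:−1/25920 t=2:+1/9216 t=3:−1/25920 t=4:+1/829440 = 7/207360
3j²(4 6 6; 0 0 0) = Δ·Π!·Σ² = 28/2431  (sign +1)
sum: t=3:−1/207360 t=4:+1/725760 = -1/290304
3j²(4 6 6; -3 -1 4) = Δ·Π!·Σ² = 125/7293  (sign -1)
combine: 4πI² = 1521·28/2431·125/7293 = 10500/34969
take √, sign -1: I = -0.15457815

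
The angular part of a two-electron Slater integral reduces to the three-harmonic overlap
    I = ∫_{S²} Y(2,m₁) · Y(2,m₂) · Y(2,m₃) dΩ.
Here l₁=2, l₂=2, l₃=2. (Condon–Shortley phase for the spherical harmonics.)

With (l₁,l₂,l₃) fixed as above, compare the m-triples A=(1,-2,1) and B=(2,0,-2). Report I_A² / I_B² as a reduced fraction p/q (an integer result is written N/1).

3/2

Shared (l₁,l₂,l₃)=(2,2,2): N and (l;000)² cancel in I_A²/I_B².
A: Δ = 2!·2!·2!/7! = 1/630; Racah Σ t=0..0: t=0:+1/4 = 1/4; ⇒ 3j(2 2 2; 1 -2 1)² = 3/35, sgn -1
B: Δ = 2!·2!·2!/7! = 1/630; Racah Σ t=0..0: t=0:+1/8 = 1/8; ⇒ 3j(2 2 2; 2 0 -2)² = 2/35, sgn +1
I_A²/I_B² = (3/35)/(2/35) = 3/2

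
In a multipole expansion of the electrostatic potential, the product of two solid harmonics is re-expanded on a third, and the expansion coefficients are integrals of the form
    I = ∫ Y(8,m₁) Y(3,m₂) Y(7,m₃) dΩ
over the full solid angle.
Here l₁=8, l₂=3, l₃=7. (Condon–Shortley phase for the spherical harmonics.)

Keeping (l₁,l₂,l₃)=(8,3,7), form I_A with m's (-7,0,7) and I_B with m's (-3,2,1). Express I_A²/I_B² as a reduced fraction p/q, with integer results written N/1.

8281/330

l's match ⇒ only the (l;m) 3-j factors differ between A and B.
A: triangle coeff Δ(8,3,7) = 1/5290740; Σ_t [3,3]: t=3:−1/5748019200 = -1/5748019200; (3j)²=91/3876 [(8 3 7; -7 0 7)], sign=-1
B: triangle coeff Δ(8,3,7) = 1/5290740; Σ_t [3,4]: t=3:−1/11612160 t=4:+1/14515200 = -1/58060800; (3j)²=55/58786 [(8 3 7; -3 2 1)], sign=-1
I_A²/I_B² = (91/3876)/(55/58786) = 8281/330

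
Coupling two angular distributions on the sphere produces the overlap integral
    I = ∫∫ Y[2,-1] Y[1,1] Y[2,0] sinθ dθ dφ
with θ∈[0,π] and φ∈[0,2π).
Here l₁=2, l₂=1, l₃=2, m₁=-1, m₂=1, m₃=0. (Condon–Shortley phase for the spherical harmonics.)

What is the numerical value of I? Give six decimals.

Σlᵢ=5 odd — θ-integrand is odd under cosθ→−cosθ; I=0

0.000000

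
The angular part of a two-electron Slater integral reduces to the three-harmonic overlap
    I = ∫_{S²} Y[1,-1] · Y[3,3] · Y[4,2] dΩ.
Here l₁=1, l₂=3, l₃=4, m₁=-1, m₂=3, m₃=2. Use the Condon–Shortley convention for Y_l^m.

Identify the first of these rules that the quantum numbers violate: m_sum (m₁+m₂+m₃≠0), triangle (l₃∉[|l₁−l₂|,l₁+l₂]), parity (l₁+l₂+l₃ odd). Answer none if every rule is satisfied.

m_sum

Σmᵢ = 4  ✗
l₃∈[|l₁−l₂|,l₁+l₂]=[2,4], have l₃=4
Σlᵢ = 8 ⇒ even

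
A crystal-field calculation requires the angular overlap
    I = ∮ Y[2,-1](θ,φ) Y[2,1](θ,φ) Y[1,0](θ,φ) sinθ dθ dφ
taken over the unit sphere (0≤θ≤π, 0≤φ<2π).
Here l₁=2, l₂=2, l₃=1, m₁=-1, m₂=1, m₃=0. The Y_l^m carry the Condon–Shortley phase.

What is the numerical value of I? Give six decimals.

0.000000

L=5 odd ⇒ parity kills the (l;000) factor ⇒ I = 0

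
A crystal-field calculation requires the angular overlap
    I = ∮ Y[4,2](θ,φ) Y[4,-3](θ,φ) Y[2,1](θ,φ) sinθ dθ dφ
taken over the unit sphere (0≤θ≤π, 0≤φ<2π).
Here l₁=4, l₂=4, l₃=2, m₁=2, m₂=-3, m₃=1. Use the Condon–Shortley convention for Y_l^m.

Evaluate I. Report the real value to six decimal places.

-0.187702

Checks pass: Σm=0; 10 even; l₃=2∈[0,8].
(2·4+1)(2·4+1)(2·2+1) = 405
Δ: 6! 2! 2! / 11! → 1/13860
sum: t=2:+1/192 t=3:−1/36 t=4:+1/192 = -5/288
3j²(4 4 2; 0 0 0) = Δ·Π!·Σ² = 20/693  (sign -1)
sum: t=0:+1/1440 t=1:−1/240 = -1/288
3j²(4 4 2; 2 -3 1) = Δ·Π!·Σ² = 5/132  (sign +1)
combine: 4πI² = 405·20/693·5/132 = 375/847
take √, sign -1: I = -0.18770204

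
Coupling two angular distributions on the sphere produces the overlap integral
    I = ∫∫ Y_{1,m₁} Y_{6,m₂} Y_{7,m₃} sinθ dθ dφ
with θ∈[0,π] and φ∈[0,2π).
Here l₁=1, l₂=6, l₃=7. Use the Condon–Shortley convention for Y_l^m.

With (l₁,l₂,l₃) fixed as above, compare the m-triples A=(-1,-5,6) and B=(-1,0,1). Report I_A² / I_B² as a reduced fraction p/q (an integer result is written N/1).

Same 1,6,7: normalisation and zero-m 3j drop out of the ratio.
A: Δ: 0! 2! 12! / 15! → 1/1365; sum: t=0:+1/79833600 = 1/79833600; 3j²(1 6 7; -1 -5 6) = Δ·Π!·Σ² = 2/35  (sign -1)
B: Δ: 0! 2! 12! / 15! → 1/1365; sum: t=0:+1/1036800 = 1/1036800; 3j²(1 6 7; -1 0 1) = Δ·Π!·Σ² = 4/195  (sign +1)
I_A²/I_B² = (2/35)/(4/195) = 39/14

39/14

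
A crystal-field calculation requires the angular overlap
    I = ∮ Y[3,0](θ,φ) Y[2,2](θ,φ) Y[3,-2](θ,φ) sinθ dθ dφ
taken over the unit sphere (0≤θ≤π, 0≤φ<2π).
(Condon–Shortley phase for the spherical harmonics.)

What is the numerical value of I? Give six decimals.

m-sum 0 ✓  L=8 even ✓  1≤3≤5 ✓
Π(2lᵢ+1) = 7×5×7 = 245
triangle coeff Δ(3,2,3) = 1/3780
Σ_t [0,2]: t=0:+1/24 t=1:−1/4 t=2:+1/24 = -1/6
(3j)²=4/105 [(3 2 3; 0 0 0)], sign=+1
Σ_t [2,2]: t=2:+1/24 = 1/24
(3j)²=1/21 [(3 2 3; 0 2 -2)], sign=-1
⇒ 4πI² = 4/9
I = (-1)√(4/9/(4π)) = -0.18806319

-0.188063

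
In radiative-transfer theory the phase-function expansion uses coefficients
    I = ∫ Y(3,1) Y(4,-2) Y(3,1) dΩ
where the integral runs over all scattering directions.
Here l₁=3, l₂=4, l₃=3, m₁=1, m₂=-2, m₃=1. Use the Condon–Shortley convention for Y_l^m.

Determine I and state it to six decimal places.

Rules hold: Σm=0, L=10 even, 1≤3≤7.
N = 7·9·7 = 441
Δ = 4!·2!·4!/11! = 1/34650
Racah Σ t=1..3: t=1:−1/72 t=2:+1/16 t=3:−1/72 = 5/144
⇒ 3j(3 4 3; 0 0 0)² = 2/77, sgn -1
Racah Σ t=0..2: t=0:+1/192 t=1:−1/36 t=2:+1/192 = -5/288
⇒ 3j(3 4 3; 1 -2 1)² = 20/693, sgn -1
4πI² = N·(3j₀)²·(3jₘ)² = 40/121
I = +1·√(0.330579/4π) = 0.16219310

0.162193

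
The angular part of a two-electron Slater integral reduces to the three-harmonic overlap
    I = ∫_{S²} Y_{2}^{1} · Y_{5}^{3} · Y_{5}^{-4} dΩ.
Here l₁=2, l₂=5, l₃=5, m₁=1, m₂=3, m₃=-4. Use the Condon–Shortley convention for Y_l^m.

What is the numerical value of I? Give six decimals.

0.196098

Rules hold: Σm=0, L=12 even, 3≤5≤7.
N = 5·11·11 = 605
Δ = 2!·2!·8!/13! = 1/38610
Racah Σ t=0..2: t=0:+1/2880 t=1:−1/576 t=2:+1/2880 = -1/960
⇒ 3j(2 5 5; 0 0 0)² = 10/429, sgn +1
Racah Σ t=0..1: t=0:+1/80640 t=1:−1/10080 = -1/11520
⇒ 3j(2 5 5; 1 3 -4)² = 49/1430, sgn +1
4πI² = N·(3j₀)²·(3jₘ)² = 245/507
I = +1·√(0.483235/4π) = 0.19609844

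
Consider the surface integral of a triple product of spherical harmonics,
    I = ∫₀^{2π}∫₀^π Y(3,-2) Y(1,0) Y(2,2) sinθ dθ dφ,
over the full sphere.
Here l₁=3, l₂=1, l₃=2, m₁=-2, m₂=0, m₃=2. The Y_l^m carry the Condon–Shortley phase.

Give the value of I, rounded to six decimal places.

0.184674

Checks pass: Σm=0; 6 even; l₃=2∈[2,4].
(2·3+1)(2·1+1)(2·2+1) = 105
Δ: 2! 4! 0! / 7! → 1/105
sum: t=1:−1/4 = -1/4
3j²(3 1 2; 0 0 0) = Δ·Π!·Σ² = 3/35  (sign -1)
sum: t=1:−1/24 = -1/24
3j²(3 1 2; -2 0 2) = Δ·Π!·Σ² = 1/21  (sign -1)
combine: 4πI² = 105·3/35·1/21 = 3/7
take √, sign +1: I = 0.18467439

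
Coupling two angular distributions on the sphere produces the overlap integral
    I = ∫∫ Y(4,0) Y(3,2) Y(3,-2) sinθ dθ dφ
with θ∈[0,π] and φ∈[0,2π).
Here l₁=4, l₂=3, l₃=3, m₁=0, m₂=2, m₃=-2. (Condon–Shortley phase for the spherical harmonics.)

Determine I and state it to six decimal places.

-0.179515

m-sum 0 ✓  L=10 even ✓  1≤3≤7 ✓
Π(2lᵢ+1) = 9×7×7 = 441
triangle coeff Δ(4,3,3) = 1/34650
Σ_t [1,3]: t=1:−1/72 t=2:+1/16 t=3:−1/72 = 5/144
(3j)²=2/77 [(4 3 3; 0 0 0)], sign=-1
Σ_t [3,4]: t=3:−1/72 t=4:+1/576 = -7/576
(3j)²=7/198 [(4 3 3; 0 2 -2)], sign=+1
⇒ 4πI² = 49/121
I = (-1)√(49/121/(4π)) = -0.17951487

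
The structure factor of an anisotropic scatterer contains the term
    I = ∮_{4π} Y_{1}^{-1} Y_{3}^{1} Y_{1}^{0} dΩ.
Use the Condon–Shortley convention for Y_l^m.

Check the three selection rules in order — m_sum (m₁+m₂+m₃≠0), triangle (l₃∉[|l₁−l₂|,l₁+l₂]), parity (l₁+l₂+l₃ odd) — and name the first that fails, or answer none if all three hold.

triangle

Σmᵢ = 0  ✓
l₃∈[|l₁−l₂|,l₁+l₂]=[2,4], have l₃=1  ✗
Σlᵢ = 5 ⇒ odd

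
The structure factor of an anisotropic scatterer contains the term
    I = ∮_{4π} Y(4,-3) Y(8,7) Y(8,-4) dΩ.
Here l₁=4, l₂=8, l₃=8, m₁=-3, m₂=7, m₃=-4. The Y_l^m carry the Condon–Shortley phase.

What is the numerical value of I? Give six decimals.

0.135889

Checks pass: Σm=0; 20 even; l₃=8∈[4,12].
(2·4+1)(2·8+1)(2·8+1) = 2601
Δ: 4! 4! 12! / 21! → 1/185175900
sum: t=0:+1/557383680 t=1:−1/21772800 t=2:+1/8294400 t=3:−1/21772800 t=4:+1/557383680 = 1/30965760
3j²(4 8 8; 0 0 0) = Δ·Π!·Σ² = 36/4199  (sign +1)
sum: t=3:−1/68976230400 t=4:+1/5748019200 = 1/6270566400
3j²(4 8 8; -3 7 -4) = Δ·Π!·Σ² = 121/11628  (sign +1)
combine: 4πI² = 2601·36/4199·121/11628 = 1089/4693
take √, sign +1: I = 0.13588882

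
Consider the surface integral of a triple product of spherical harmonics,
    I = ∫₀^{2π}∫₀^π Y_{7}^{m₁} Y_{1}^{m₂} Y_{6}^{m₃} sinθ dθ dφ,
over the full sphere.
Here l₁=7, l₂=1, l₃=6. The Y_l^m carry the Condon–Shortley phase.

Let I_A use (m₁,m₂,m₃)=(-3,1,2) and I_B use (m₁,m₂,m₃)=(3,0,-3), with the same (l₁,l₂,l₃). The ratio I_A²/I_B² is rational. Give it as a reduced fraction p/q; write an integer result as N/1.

l's match ⇒ only the (l;m) 3-j factors differ between A and B.
A: triangle coeff Δ(7,1,6) = 1/1365; Σ_t [2,2]: t=2:+1/1935360 = 1/1935360; (3j)²=3/91 [(7 1 6; -3 1 2)], sign=+1
B: triangle coeff Δ(7,1,6) = 1/1365; Σ_t [1,1]: t=1:−1/2177280 = -1/2177280; (3j)²=8/273 [(7 1 6; 3 0 -3)], sign=+1
I_A²/I_B² = (3/91)/(8/273) = 9/8

9/8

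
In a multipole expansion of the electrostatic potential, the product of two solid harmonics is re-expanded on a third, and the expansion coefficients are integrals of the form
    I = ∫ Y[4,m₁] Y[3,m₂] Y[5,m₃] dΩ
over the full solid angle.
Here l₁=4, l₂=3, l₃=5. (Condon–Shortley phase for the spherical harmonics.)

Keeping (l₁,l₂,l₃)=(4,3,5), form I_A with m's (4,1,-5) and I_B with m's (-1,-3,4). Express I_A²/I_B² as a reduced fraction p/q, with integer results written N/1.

Same 4,3,5: normalisation and zero-m 3j drop out of the ratio.
A: Δ: 2! 6! 4! / 13! → 1/180180; sum: t=0:+1/34560 = 1/34560; 3j²(4 3 5; 4 1 -5) = Δ·Π!·Σ² = 14/429  (sign +1)
B: Δ: 2! 6! 4! / 13! → 1/180180; sum: t=0:+1/5760 = 1/5760; 3j²(4 3 5; -1 -3 4) = Δ·Π!·Σ² = 9/286  (sign -1)
I_A²/I_B² = (14/429)/(9/286) = 28/27

28/27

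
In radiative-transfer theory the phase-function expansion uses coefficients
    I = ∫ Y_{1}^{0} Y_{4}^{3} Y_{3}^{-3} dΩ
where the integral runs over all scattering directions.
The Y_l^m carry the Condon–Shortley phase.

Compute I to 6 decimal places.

-0.162868

Rules hold: Σm=0, L=8 even, 3≤3≤5.
N = 3·9·7 = 189
Δ = 2!·0!·6!/9! = 1/252
Racah Σ t=1..1: t=1:−1/36 = -1/36
⇒ 3j(1 4 3; 0 0 0)² = 4/63, sgn +1
Racah Σ t=1..1: t=1:−1/720 = -1/720
⇒ 3j(1 4 3; 0 3 -3)² = 1/36, sgn -1
4πI² = N·(3j₀)²·(3jₘ)² = 1/3
I = -1·√(0.333333/4π) = -0.16286750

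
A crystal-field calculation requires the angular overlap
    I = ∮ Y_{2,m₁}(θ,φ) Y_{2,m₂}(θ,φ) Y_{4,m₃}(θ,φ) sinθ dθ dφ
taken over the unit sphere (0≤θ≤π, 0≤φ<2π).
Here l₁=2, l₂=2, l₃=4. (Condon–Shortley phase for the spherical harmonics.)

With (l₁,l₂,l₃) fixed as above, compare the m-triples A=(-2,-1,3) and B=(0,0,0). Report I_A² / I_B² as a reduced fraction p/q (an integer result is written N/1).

l's match ⇒ only the (l;m) 3-j factors differ between A and B.
A: triangle coeff Δ(2,2,4) = 1/630; Σ_t [0,0]: t=0:+1/144 = 1/144; (3j)²=1/18 [(2 2 4; -2 -1 3)], sign=-1
B: triangle coeff Δ(2,2,4) = 1/630; Σ_t [0,0]: t=0:+1/16 = 1/16; (3j)²=2/35 [(2 2 4; 0 0 0)], sign=+1
I_A²/I_B² = (1/18)/(2/35) = 35/36

35/36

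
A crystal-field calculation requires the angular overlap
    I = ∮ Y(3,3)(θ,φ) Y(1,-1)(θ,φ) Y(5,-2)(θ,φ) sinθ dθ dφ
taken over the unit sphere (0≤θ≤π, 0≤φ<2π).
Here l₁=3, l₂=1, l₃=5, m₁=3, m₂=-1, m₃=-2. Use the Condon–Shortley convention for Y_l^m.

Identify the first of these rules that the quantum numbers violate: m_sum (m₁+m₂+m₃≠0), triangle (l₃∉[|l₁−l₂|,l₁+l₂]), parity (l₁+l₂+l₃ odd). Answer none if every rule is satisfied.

azimuthal sum: 3 − 1 − 2 = 0  ✓
2 ≤ 5 ≤ 4 (triangle on l)  ✗
L = 3 + 1 + 5 = 9 (odd)

triangle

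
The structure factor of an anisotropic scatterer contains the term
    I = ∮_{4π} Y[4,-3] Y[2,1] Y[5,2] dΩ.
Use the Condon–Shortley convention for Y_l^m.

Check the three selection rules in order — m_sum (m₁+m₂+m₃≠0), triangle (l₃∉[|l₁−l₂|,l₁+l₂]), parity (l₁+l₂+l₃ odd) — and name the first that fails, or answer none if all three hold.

parity

azimuthal sum: -3 + 1 + 2 = 0  ✓
2 ≤ 5 ≤ 6 (triangle on l)  ✓
L = 4 + 2 + 5 = 11 (odd)  ✗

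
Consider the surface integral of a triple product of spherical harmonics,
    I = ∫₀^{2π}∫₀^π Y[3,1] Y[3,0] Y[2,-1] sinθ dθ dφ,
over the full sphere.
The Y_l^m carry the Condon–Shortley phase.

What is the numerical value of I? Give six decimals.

-0.059471

m-sum 0 ✓  L=8 even ✓  0≤2≤6 ✓
Π(2lᵢ+1) = 7×7×5 = 245
triangle coeff Δ(3,3,2) = 1/3780
Σ_t [1,3]: t=1:−1/24 t=2:+1/4 t=3:−1/24 = 1/6
(3j)²=4/105 [(3 3 2; 0 0 0)], sign=+1
Σ_t [1,2]: t=1:−1/12 t=2:+1/8 = 1/24
(3j)²=1/210 [(3 3 2; 1 0 -1)], sign=-1
⇒ 4πI² = 2/45
I = (-1)√(2/45/(4π)) = -0.05947080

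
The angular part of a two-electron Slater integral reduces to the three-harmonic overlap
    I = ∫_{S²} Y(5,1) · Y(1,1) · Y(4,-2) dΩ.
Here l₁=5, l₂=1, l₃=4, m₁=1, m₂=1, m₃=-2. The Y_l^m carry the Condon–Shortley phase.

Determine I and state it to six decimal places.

m-sum 0 ✓  L=10 even ✓  4≤4≤6 ✓
Π(2lᵢ+1) = 11×3×9 = 297
triangle coeff Δ(5,1,4) = 1/495
Σ_t [1,1]: t=1:−1/576 = -1/576
(3j)²=5/99 [(5 1 4; 0 0 0)], sign=-1
Σ_t [2,2]: t=2:+1/2880 = 1/2880
(3j)²=2/165 [(5 1 4; 1 1 -2)], sign=+1
⇒ 4πI² = 2/11
I = (-1)√(2/11/(4π)) = -0.12028562

-0.120286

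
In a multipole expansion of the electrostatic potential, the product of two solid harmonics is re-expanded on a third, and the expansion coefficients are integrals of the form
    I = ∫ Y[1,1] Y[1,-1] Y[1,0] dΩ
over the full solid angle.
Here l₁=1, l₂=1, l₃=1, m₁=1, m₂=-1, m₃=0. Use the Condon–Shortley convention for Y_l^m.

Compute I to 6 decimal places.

0.000000

L=3 odd ⇒ parity kills the (l;000) factor ⇒ I = 0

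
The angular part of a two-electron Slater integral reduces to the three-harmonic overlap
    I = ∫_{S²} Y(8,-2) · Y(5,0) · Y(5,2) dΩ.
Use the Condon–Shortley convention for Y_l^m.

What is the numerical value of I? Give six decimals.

m-sum 0 ✓  L=18 even ✓  3≤5≤13 ✓
Π(2lᵢ+1) = 17×11×11 = 2057
triangle coeff Δ(8,5,5) = 1/37413090
Σ_t [3,5]: t=3:−1/1036800 t=4:+1/331776 t=5:−1/1036800 = 1/921600
(3j)²=490/46189 [(8 5 5; 0 0 0)], sign=-1
Σ_t [3,5]: t=3:−1/7257600 t=4:+1/829440 t=5:−1/1036800 = 1/9676800
(3j)²=15/46189 [(8 5 5; -2 0 2)], sign=-1
⇒ 4πI² = 7350/1037153
I = (+1)√(7350/1037153/(4π)) = 0.02374747

0.023747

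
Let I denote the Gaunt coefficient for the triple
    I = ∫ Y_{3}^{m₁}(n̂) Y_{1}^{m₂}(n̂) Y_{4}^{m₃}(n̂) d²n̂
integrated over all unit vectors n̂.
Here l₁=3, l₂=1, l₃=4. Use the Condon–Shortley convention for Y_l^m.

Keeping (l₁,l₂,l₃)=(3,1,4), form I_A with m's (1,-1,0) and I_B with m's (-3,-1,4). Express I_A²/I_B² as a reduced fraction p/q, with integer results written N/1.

l's match ⇒ only the (l;m) 3-j factors differ between A and B.
A: triangle coeff Δ(3,1,4) = 1/252; Σ_t [0,0]: t=0:+1/96 = 1/96; (3j)²=1/42 [(3 1 4; 1 -1 0)], sign=+1
B: triangle coeff Δ(3,1,4) = 1/252; Σ_t [0,0]: t=0:+1/1440 = 1/1440; (3j)²=1/9 [(3 1 4; -3 -1 4)], sign=+1
I_A²/I_B² = (1/42)/(1/9) = 3/14

3/14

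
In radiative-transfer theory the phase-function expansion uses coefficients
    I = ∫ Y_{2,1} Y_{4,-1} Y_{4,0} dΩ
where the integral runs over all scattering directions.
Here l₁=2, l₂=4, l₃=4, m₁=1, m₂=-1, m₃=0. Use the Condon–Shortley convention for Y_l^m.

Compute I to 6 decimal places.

-0.044869

Checks pass: Σm=0; 10 even; l₃=4∈[2,6].
(2·2+1)(2·4+1)(2·4+1) = 405
Δ: 2! 2! 6! / 11! → 1/13860
sum: t=0:+1/192 t=1:−1/36 t=2:+1/192 = -5/288
3j²(2 4 4; 0 0 0) = Δ·Π!·Σ² = 20/693  (sign -1)
sum: t=0:+1/72 t=1:−1/96 = 1/288
3j²(2 4 4; 1 -1 0) = Δ·Π!·Σ² = 1/462  (sign +1)
combine: 4πI² = 405·20/693·1/462 = 150/5929
take √, sign -1: I = -0.04486937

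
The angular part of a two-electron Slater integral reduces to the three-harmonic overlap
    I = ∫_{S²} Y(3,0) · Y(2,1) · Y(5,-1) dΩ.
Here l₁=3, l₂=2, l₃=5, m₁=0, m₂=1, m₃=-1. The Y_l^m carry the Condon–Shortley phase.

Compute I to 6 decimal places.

-0.214318

Checks pass: Σm=0; 10 even; l₃=5∈[1,5].
(2·3+1)(2·2+1)(2·5+1) = 385
Δ: 0! 6! 4! / 11! → 1/2310
sum: t=0:+1/144 = 1/144
3j²(3 2 5; 0 0 0) = Δ·Π!·Σ² = 10/231  (sign -1)
sum: t=0:+1/216 = 1/216
3j²(3 2 5; 0 1 -1) = Δ·Π!·Σ² = 8/231  (sign +1)
combine: 4πI² = 385·10/231·8/231 = 400/693
take √, sign -1: I = -0.21431790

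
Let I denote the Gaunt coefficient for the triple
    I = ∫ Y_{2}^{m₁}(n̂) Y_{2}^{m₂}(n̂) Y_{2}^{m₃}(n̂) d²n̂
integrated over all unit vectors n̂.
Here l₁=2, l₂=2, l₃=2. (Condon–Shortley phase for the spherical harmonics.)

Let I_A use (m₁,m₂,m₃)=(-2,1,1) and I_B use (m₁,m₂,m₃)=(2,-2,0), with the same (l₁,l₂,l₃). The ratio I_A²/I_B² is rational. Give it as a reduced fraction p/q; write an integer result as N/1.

Same 2,2,2: normalisation and zero-m 3j drop out of the ratio.
A: Δ: 2! 2! 2! / 7! → 1/630; sum: t=2:+1/4 = 1/4; 3j²(2 2 2; -2 1 1) = Δ·Π!·Σ² = 3/35  (sign -1)
B: Δ: 2! 2! 2! / 7! → 1/630; sum: t=0:+1/8 = 1/8; 3j²(2 2 2; 2 -2 0) = Δ·Π!·Σ² = 2/35  (sign +1)
I_A²/I_B² = (3/35)/(2/35) = 3/2

3/2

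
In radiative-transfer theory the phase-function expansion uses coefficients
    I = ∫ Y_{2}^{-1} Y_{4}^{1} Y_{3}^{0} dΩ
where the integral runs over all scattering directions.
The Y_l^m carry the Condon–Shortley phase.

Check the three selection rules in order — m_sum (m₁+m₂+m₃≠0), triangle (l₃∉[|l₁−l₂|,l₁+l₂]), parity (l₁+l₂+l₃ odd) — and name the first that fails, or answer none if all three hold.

parity

azimuthal sum: -1 + 1 + 0 = 0  ✓
2 ≤ 3 ≤ 6 (triangle on l)  ✓
L = 2 + 4 + 3 = 9 (odd)  ✗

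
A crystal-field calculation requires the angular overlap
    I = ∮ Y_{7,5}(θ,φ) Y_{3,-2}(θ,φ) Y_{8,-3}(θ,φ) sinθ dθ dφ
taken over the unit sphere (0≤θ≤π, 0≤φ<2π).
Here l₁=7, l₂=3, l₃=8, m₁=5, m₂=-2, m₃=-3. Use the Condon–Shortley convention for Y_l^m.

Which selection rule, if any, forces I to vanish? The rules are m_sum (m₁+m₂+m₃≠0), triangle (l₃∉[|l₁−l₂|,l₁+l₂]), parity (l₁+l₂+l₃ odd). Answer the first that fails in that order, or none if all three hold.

none

Σmᵢ = 0  ✓
l₃∈[|l₁−l₂|,l₁+l₂]=[4,10], have l₃=8  ✓
Σlᵢ = 18 ⇒ even  ✓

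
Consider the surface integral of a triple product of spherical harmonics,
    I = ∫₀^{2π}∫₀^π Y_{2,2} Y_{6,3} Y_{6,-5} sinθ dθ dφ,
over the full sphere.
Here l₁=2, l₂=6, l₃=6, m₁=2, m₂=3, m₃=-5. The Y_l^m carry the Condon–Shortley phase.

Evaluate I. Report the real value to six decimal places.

0.120286

m-sum 0 ✓  L=14 even ✓  4≤6≤8 ✓
Π(2lᵢ+1) = 5×13×13 = 845
triangle coeff Δ(2,6,6) = 1/90090
Σ_t [0,2]: t=0:+1/69120 t=1:−1/14400 t=2:+1/69120 = -7/172800
(3j)²=14/715 [(2 6 6; 0 0 0)], sign=-1
Σ_t [0,0]: t=0:+1/1451520 = 1/1451520
(3j)²=1/91 [(2 6 6; 2 3 -5)], sign=-1
⇒ 4πI² = 2/11
I = (+1)√(2/11/(4π)) = 0.12028562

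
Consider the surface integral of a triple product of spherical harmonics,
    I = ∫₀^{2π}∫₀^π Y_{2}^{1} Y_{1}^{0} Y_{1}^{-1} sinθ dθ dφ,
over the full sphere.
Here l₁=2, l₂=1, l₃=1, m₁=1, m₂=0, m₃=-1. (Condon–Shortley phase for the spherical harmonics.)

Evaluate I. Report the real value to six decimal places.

m-sum 0 ✓  L=4 even ✓  1≤1≤3 ✓
Π(2lᵢ+1) = 5×3×3 = 45
triangle coeff Δ(2,1,1) = 1/30
Σ_t [1,1]: t=1:−1/1 = -1/1
(3j)²=2/15 [(2 1 1; 0 0 0)], sign=+1
Σ_t [1,1]: t=1:−1/2 = -1/2
(3j)²=1/10 [(2 1 1; 1 0 -1)], sign=-1
⇒ 4πI² = 3/5
I = (-1)√(3/5/(4π)) = -0.21850969

-0.218510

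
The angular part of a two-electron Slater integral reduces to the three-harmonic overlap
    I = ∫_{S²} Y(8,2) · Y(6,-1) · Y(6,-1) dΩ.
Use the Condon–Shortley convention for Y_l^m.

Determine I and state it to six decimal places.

m-sum 0 ✓  L=20 even ✓  2≤6≤14 ✓
Π(2lᵢ+1) = 17×13×13 = 2873
triangle coeff Δ(8,6,6) = 1/1309458150
Σ_t [2,6]: t=2:+1/49766400 t=3:−1/3110400 t=4:+1/1327104 t=5:−1/3110400 t=6:+1/49766400 = 1/6635520
(3j)²=350/46189 [(8 6 6; 0 0 0)], sign=+1
Σ_t [1,5]: t=1:−1/87091200 t=2:+1/4976640 t=3:−1/2073600 t=4:+1/4976640 t=5:−1/87091200 = -1/9676800
(3j)²=360/46189 [(8 6 6; 2 -1 -1)], sign=+1
⇒ 4πI² = 126000/742577
I = (+1)√(126000/742577/(4π)) = 0.11620093

0.116201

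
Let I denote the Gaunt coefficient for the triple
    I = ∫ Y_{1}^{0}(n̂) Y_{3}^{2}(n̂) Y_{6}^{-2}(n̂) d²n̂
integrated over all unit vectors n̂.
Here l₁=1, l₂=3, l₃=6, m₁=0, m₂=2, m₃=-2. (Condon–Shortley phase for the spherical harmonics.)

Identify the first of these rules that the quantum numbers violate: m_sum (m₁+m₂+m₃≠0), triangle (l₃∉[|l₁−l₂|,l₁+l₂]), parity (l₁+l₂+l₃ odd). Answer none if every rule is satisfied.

triangle

azimuthal sum: 0 + 2 − 2 = 0  ✓
2 ≤ 6 ≤ 4 (triangle on l)  ✗
L = 1 + 3 + 6 = 10 (even)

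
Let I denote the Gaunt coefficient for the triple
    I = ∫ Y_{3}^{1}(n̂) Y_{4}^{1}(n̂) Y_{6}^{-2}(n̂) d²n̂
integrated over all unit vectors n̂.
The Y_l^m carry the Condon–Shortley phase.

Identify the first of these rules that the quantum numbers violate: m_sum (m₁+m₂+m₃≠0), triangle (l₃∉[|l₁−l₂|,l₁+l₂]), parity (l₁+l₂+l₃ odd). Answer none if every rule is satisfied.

parity

Σmᵢ = 0  ✓
l₃∈[|l₁−l₂|,l₁+l₂]=[1,7], have l₃=6  ✓
Σlᵢ = 13 ⇒ odd  ✗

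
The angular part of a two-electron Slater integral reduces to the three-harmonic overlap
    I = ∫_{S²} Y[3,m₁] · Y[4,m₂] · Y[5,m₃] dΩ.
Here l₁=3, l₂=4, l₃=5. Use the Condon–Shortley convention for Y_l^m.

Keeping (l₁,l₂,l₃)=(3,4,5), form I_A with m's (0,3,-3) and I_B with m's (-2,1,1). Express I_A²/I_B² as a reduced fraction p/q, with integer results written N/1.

1764/3125

Same 3,4,5: normalisation and zero-m 3j drop out of the ratio.
A: Δ: 2! 4! 6! / 13! → 1/180180; sum: t=1:−1/2880 t=2:+1/1440 = 1/2880; 3j²(3 4 5; 0 3 -3) = Δ·Π!·Σ² = 7/715  (sign +1)
B: Δ: 2! 4! 6! / 13! → 1/180180; sum: t=1:−1/1152 t=2:+1/432 = 5/3456; 3j²(3 4 5; -2 1 1) = Δ·Π!·Σ² = 625/36036  (sign +1)
I_A²/I_B² = (7/715)/(625/36036) = 1764/3125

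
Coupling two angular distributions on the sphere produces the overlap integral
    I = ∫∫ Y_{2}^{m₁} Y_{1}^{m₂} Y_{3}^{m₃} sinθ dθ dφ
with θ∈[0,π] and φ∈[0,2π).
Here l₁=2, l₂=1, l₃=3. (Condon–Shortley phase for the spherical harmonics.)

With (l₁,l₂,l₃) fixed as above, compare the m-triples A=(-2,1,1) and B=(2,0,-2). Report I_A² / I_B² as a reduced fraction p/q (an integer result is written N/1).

1/5

Same 2,1,3: normalisation and zero-m 3j drop out of the ratio.
A: Δ: 0! 4! 2! / 7! → 1/105; sum: t=0:+1/48 = 1/48; 3j²(2 1 3; -2 1 1) = Δ·Π!·Σ² = 1/105  (sign +1)
B: Δ: 0! 4! 2! / 7! → 1/105; sum: t=0:+1/24 = 1/24; 3j²(2 1 3; 2 0 -2) = Δ·Π!·Σ² = 1/21  (sign -1)
I_A²/I_B² = (1/105)/(1/21) = 1/5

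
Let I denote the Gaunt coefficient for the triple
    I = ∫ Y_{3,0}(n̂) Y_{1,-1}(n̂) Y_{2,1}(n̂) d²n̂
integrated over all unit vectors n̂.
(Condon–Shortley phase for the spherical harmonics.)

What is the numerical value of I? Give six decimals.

0.143048

Checks pass: Σm=0; 6 even; l₃=2∈[2,4].
(2·3+1)(2·1+1)(2·2+1) = 105
Δ: 2! 4! 0! / 7! → 1/105
sum: t=1:−1/4 = -1/4
3j²(3 1 2; 0 0 0) = Δ·Π!·Σ² = 3/35  (sign -1)
sum: t=0:+1/12 = 1/12
3j²(3 1 2; 0 -1 1) = Δ·Π!·Σ² = 1/35  (sign -1)
combine: 4πI² = 105·3/35·1/35 = 9/35
take √, sign +1: I = 0.14304817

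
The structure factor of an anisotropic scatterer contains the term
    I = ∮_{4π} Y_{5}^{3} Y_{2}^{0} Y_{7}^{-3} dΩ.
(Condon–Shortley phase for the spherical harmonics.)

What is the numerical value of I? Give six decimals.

m-sum 0 ✓  L=14 even ✓  3≤7≤7 ✓
Π(2lᵢ+1) = 11×5×15 = 825
triangle coeff Δ(5,2,7) = 1/15015
Σ_t [0,0]: t=0:+1/57600 = 1/57600
(3j)²=21/715 [(5 2 7; 0 0 0)], sign=-1
Σ_t [0,0]: t=0:+1/322560 = 1/322560
(3j)²=18/1001 [(5 2 7; 3 0 -3)], sign=+1
⇒ 4πI² = 810/1859
I = (-1)√(810/1859/(4π)) = -0.18620781

-0.186208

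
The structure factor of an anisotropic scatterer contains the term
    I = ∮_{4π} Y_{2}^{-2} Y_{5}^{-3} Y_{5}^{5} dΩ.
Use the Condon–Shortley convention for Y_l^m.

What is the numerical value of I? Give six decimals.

m-sum 0 ✓  L=12 even ✓  3≤5≤7 ✓
Π(2lᵢ+1) = 5×11×11 = 605
triangle coeff Δ(2,5,5) = 1/38610
Σ_t [0,2]: t=0:+1/2880 t=1:−1/576 t=2:+1/2880 = -1/960
(3j)²=10/429 [(2 5 5; 0 0 0)], sign=+1
Σ_t [2,2]: t=2:+1/161280 = 1/161280
(3j)²=1/143 [(2 5 5; -2 -3 5)], sign=+1
⇒ 4πI² = 50/507
I = (+1)√(50/507/(4π)) = 0.08858824

0.088588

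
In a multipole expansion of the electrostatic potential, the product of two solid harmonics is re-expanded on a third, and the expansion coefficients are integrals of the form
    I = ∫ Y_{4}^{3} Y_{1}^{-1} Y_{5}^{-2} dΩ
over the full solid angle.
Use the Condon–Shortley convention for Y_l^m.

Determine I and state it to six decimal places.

m-sum 0 ✓  L=10 even ✓  3≤5≤5 ✓
Π(2lᵢ+1) = 9×3×11 = 297
triangle coeff Δ(4,1,5) = 1/495
Σ_t [0,0]: t=0:+1/576 = 1/576
(3j)²=5/99 [(4 1 5; 0 0 0)], sign=-1
Σ_t [0,0]: t=0:+1/10080 = 1/10080
(3j)²=1/165 [(4 1 5; 3 -1 -2)], sign=-1
⇒ 4πI² = 1/11
I = (+1)√(1/11/(4π)) = 0.08505478

0.085055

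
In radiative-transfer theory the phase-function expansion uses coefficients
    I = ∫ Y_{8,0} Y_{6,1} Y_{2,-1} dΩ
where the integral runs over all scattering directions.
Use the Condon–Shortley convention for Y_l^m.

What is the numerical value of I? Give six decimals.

0.179619

Rules hold: Σm=0, L=16 even, 2≤2≤14.
N = 17·13·5 = 1105
Δ = 12!·4!·0!/17! = 1/30940
Racah Σ t=6..6: t=6:+1/2073600 = 1/2073600
⇒ 3j(8 6 2; 0 0 0)² = 28/1105, sgn +1
Racah Σ t=7..7: t=7:−1/3628800 = -1/3628800
⇒ 3j(8 6 2; 0 1 -1)² = 16/1105, sgn +1
4πI² = N·(3j₀)²·(3jₘ)² = 448/1105
I = +1·√(0.40543/4π) = 0.17961927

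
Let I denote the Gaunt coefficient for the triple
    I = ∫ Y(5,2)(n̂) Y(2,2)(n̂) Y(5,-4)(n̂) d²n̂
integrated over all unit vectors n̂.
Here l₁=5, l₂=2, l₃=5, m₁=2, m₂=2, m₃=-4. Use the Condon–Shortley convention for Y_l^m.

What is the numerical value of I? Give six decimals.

Rules hold: Σm=0, L=12 even, 3≤5≤7.
N = 11·5·11 = 605
Δ = 2!·8!·2!/13! = 1/38610
Racah Σ t=0..2: t=0:+1/2880 t=1:−1/576 t=2:+1/2880 = -1/960
⇒ 3j(5 2 5; 0 0 0)² = 10/429, sgn +1
Racah Σ t=2..2: t=2:+1/20160 = 1/20160
⇒ 3j(5 2 5; 2 2 -4)² = 12/715, sgn -1
4πI² = N·(3j₀)²·(3jₘ)² = 40/169
I = -1·√(0.236686/4π) = -0.13724032

-0.137240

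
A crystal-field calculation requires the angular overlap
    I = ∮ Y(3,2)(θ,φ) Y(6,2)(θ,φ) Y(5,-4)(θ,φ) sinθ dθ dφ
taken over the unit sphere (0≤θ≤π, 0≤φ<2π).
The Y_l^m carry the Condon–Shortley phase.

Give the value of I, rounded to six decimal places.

-0.139560

Rules hold: Σm=0, L=14 even, 3≤5≤9.
N = 7·13·11 = 1001
Δ = 4!·2!·8!/15! = 1/675675
Racah Σ t=1..3: t=1:−1/8640 t=2:+1/2304 t=3:−1/8640 = 7/34560
⇒ 3j(3 6 5; 0 0 0)² = 7/429, sgn -1
Racah Σ t=0..1: t=0:+1/967680 t=1:−1/60480 = -1/64512
⇒ 3j(3 6 5; 2 2 -4)² = 15/1001, sgn +1
4πI² = N·(3j₀)²·(3jₘ)² = 35/143
I = -1·√(0.244755/4π) = -0.13956004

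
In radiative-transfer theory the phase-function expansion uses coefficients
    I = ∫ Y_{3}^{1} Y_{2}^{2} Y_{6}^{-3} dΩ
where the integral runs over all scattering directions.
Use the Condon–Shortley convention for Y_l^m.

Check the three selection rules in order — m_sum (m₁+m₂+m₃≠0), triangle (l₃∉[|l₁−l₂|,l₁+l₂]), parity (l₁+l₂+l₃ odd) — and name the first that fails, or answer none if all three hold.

triangle

azimuthal sum: 1 + 2 − 3 = 0  ✓
1 ≤ 6 ≤ 5 (triangle on l)  ✗
L = 3 + 2 + 6 = 11 (odd)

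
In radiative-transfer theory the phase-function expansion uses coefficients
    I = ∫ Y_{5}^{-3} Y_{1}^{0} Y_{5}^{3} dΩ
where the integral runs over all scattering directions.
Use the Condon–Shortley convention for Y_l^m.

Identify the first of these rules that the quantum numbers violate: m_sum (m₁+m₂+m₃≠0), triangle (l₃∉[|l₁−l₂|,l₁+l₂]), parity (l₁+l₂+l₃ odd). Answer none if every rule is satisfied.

m₁+m₂+m₃ = -3 + 0 + 3 = 0  ✓
triangle: |5−1|=4 ≤ l₃=5 ≤ 5+1=6  ✓
parity: l₁+l₂+l₃ = 11 is odd  ✗

parity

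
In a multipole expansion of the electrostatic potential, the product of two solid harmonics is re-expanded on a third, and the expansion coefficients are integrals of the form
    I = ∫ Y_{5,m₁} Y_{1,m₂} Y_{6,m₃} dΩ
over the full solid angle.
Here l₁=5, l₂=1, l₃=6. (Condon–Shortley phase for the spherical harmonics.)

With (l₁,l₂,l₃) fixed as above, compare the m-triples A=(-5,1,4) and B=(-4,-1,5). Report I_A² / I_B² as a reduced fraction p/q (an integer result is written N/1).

l's match ⇒ only the (l;m) 3-j factors differ between A and B.
A: triangle coeff Δ(5,1,6) = 1/858; Σ_t [0,0]: t=0:+1/7257600 = 1/7257600; (3j)²=1/858 [(5 1 6; -5 1 4)], sign=+1
B: triangle coeff Δ(5,1,6) = 1/858; Σ_t [0,0]: t=0:+1/725760 = 1/725760; (3j)²=5/78 [(5 1 6; -4 -1 5)], sign=-1
I_A²/I_B² = (1/858)/(5/78) = 1/55

1/55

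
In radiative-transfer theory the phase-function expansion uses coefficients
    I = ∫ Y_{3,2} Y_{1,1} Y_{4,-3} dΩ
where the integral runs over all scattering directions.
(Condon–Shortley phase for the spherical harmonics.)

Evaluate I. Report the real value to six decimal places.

Rules hold: Σm=0, L=8 even, 2≤4≤4.
N = 7·3·9 = 189
Δ = 0!·6!·2!/9! = 1/252
Racah Σ t=0..0: t=0:+1/36 = 1/36
⇒ 3j(3 1 4; 0 0 0)² = 4/63, sgn +1
Racah Σ t=0..0: t=0:+1/240 = 1/240
⇒ 3j(3 1 4; 2 1 -3)² = 1/12, sgn -1
4πI² = N·(3j₀)²·(3jₘ)² = 1/1
I = -1·√(1/4π) = -0.28209479

-0.282095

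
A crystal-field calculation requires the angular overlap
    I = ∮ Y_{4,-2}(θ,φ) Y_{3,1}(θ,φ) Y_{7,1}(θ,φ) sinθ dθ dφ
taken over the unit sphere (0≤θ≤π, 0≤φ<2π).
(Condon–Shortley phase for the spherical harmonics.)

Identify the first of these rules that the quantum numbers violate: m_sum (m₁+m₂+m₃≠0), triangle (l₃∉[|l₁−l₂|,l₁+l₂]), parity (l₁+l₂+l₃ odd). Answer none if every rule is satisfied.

m₁+m₂+m₃ = -2 + 1 + 1 = 0  ✓
triangle: |4−3|=1 ≤ l₃=7 ≤ 4+3=7  ✓
parity: l₁+l₂+l₃ = 14 is even  ✓

none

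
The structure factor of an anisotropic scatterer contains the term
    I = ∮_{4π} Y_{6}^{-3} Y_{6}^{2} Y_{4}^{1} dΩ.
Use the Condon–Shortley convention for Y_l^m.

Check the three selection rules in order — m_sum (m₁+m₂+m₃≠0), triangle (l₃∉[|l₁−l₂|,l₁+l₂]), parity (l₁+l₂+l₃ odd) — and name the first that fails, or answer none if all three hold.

azimuthal sum: -3 + 2 + 1 = 0  ✓
0 ≤ 4 ≤ 12 (triangle on l)  ✓
L = 6 + 6 + 4 = 16 (even)  ✓

none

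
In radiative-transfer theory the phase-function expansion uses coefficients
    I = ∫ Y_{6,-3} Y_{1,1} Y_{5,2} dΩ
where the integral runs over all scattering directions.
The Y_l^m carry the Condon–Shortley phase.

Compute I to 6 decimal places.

Rules hold: Σm=0, L=12 even, 5≤5≤7.
N = 13·3·11 = 429
Δ = 2!·10!·0!/13! = 1/858
Racah Σ t=1..1: t=1:−1/14400 = -1/14400
⇒ 3j(6 1 5; 0 0 0)² = 6/143, sgn +1
Racah Σ t=2..2: t=2:+1/60480 = 1/60480
⇒ 3j(6 1 5; -3 1 2)² = 6/143, sgn -1
4πI² = N·(3j₀)²·(3jₘ)² = 108/143
I = -1·√(0.755245/4π) = -0.24515397

-0.245154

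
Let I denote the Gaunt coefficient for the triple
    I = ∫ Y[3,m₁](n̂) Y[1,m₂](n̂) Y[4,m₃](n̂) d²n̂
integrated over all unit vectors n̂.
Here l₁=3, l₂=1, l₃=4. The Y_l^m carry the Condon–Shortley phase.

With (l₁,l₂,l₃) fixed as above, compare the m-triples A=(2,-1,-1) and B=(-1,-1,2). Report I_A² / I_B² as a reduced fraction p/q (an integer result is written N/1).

1/5

Shared (l₁,l₂,l₃)=(3,1,4): N and (l;000)² cancel in I_A²/I_B².
A: Δ = 0!·6!·2!/9! = 1/252; Racah Σ t=0..0: t=0:+1/240 = 1/240; ⇒ 3j(3 1 4; 2 -1 -1)² = 1/84, sgn -1
B: Δ = 0!·6!·2!/9! = 1/252; Racah Σ t=0..0: t=0:+1/96 = 1/96; ⇒ 3j(3 1 4; -1 -1 2)² = 5/84, sgn +1
I_A²/I_B² = (1/84)/(5/84) = 1/5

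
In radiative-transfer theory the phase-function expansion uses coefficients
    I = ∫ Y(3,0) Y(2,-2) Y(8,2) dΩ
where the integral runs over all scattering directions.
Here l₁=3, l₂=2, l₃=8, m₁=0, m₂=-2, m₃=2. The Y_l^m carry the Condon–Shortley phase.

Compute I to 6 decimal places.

0.000000

l₃=8 ∉ [1,5] — triangle fails ⇒ I = 0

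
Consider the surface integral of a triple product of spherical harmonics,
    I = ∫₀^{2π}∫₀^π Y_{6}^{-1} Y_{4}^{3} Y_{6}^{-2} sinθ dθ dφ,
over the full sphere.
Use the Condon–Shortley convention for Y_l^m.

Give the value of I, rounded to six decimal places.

-0.039511

Checks pass: Σm=0; 16 even; l₃=6∈[2,10].
(2·6+1)(2·4+1)(2·6+1) = 1521
Δ: 4! 8! 4! / 17! → 1/15315300
sum: t=0:+1/829440 t=1:−1/25920 t=2:+1/9216 t=3:−1/25920 t=4:+1/829440 = 7/207360
3j²(6 4 6; 0 0 0) = Δ·Π!·Σ² = 28/2431  (sign +1)
sum: t=3:−1/82944 t=4:+1/103680 = -1/414720
3j²(6 4 6; -1 3 -2) = Δ·Π!·Σ² = 49/43758  (sign -1)
combine: 4πI² = 1521·28/2431·49/43758 = 686/34969
take √, sign -1: I = -0.03951077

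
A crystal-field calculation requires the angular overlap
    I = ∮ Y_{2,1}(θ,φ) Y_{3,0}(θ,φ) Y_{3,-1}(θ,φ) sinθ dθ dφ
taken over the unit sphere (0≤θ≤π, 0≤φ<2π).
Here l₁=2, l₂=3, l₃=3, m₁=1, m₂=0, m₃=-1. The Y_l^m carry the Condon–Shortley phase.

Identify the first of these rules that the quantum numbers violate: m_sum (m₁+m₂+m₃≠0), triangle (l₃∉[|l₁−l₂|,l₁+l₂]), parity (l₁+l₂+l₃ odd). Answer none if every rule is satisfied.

none

azimuthal sum: 1 + 0 − 1 = 0  ✓
1 ≤ 3 ≤ 5 (triangle on l)  ✓
L = 2 + 3 + 3 = 8 (even)  ✓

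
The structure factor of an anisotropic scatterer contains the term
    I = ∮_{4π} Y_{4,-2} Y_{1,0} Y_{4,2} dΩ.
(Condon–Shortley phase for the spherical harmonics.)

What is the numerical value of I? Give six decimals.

l₁+l₂+l₃=9 is odd: 3j(l;000)=0 ⇒ I=0

0.000000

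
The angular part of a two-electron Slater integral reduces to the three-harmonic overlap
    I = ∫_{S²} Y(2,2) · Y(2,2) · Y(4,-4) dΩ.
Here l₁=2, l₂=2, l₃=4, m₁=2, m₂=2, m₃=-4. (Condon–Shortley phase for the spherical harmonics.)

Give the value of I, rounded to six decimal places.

Checks pass: Σm=0; 8 even; l₃=4∈[0,4].
(2·2+1)(2·2+1)(2·4+1) = 225
Δ: 0! 4! 4! / 9! → 1/630
sum: t=0:+1/16 = 1/16
3j²(2 2 4; 0 0 0) = Δ·Π!·Σ² = 2/35  (sign +1)
sum: t=0:+1/576 = 1/576
3j²(2 2 4; 2 2 -4) = Δ·Π!·Σ² = 1/9  (sign +1)
combine: 4πI² = 225·2/35·1/9 = 10/7
take √, sign +1: I = 0.33716777

0.337168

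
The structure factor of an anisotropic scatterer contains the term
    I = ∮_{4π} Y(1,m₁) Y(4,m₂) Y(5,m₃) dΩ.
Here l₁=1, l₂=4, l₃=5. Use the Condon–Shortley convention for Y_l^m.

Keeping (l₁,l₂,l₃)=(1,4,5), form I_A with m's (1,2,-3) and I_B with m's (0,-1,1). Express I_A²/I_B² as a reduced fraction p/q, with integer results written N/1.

Same 1,4,5: normalisation and zero-m 3j drop out of the ratio.
A: Δ: 0! 2! 8! / 11! → 1/495; sum: t=0:+1/2880 = 1/2880; 3j²(1 4 5; 1 2 -3) = Δ·Π!·Σ² = 28/495  (sign +1)
B: Δ: 0! 2! 8! / 11! → 1/495; sum: t=0:+1/720 = 1/720; 3j²(1 4 5; 0 -1 1) = Δ·Π!·Σ² = 8/165  (sign +1)
I_A²/I_B² = (28/495)/(8/165) = 7/6

7/6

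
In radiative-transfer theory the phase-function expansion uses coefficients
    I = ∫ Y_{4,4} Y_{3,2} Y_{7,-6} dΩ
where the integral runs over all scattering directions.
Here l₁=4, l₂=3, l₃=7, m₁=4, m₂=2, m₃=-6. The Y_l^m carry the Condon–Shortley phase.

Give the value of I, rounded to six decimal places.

Rules hold: Σm=0, L=14 even, 1≤7≤7.
N = 9·7·15 = 945
Δ = 0!·8!·6!/15! = 1/45045
Racah Σ t=0..0: t=0:+1/20736 = 1/20736
⇒ 3j(4 3 7; 0 0 0)² = 35/1287, sgn -1
Racah Σ t=0..0: t=0:+1/4838400 = 1/4838400
⇒ 3j(4 3 7; 4 2 -6)² = 1/35, sgn -1
4πI² = N·(3j₀)²·(3jₘ)² = 105/143
I = +1·√(0.734266/4π) = 0.24172507

0.241725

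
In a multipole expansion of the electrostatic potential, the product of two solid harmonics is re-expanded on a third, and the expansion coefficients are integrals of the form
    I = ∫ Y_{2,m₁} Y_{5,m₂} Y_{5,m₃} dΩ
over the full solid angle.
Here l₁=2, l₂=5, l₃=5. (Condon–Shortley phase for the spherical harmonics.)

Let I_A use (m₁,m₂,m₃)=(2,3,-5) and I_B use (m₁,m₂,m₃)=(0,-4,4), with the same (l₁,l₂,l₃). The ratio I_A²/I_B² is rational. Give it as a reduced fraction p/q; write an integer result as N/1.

5/6

Same 2,5,5: normalisation and zero-m 3j drop out of the ratio.
A: Δ: 2! 2! 8! / 13! → 1/38610; sum: t=0:+1/161280 = 1/161280; 3j²(2 5 5; 2 3 -5) = Δ·Π!·Σ² = 1/143  (sign +1)
B: Δ: 2! 2! 8! / 13! → 1/38610; sum: t=0:+1/20160 t=1:−1/40320 = 1/40320; 3j²(2 5 5; 0 -4 4) = Δ·Π!·Σ² = 6/715  (sign -1)
I_A²/I_B² = (1/143)/(6/715) = 5/6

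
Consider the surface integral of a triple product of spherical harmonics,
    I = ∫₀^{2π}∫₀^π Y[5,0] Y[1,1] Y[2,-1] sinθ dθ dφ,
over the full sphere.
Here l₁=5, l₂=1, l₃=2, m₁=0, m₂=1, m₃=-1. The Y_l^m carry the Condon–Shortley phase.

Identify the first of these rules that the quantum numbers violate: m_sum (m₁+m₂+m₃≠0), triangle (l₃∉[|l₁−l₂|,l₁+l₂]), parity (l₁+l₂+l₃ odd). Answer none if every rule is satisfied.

azimuthal sum: 0 + 1 − 1 = 0  ✓
4 ≤ 2 ≤ 6 (triangle on l)  ✗
L = 5 + 1 + 2 = 8 (even)

triangle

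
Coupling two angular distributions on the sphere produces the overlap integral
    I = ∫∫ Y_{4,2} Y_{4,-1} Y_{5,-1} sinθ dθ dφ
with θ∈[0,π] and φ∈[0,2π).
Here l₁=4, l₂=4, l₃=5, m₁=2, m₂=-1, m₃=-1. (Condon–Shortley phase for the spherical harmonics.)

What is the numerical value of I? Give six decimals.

Σlᵢ=13 odd — θ-integrand is odd under cosθ→−cosθ; I=0

0.000000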